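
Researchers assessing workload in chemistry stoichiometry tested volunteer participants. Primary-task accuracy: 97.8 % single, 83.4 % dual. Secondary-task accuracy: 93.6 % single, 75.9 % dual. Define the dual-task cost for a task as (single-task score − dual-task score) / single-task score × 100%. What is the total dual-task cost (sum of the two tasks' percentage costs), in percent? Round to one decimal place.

33.6

Primary cost = (97.8 − 83.4) / 97.8 × 100% = 14.7239%.
Secondary cost = (93.6 − 75.9) / 93.6 × 100% = 18.9103%.
Total = 14.7239% + 18.9103% = 33.6342% ≈ 33.6%.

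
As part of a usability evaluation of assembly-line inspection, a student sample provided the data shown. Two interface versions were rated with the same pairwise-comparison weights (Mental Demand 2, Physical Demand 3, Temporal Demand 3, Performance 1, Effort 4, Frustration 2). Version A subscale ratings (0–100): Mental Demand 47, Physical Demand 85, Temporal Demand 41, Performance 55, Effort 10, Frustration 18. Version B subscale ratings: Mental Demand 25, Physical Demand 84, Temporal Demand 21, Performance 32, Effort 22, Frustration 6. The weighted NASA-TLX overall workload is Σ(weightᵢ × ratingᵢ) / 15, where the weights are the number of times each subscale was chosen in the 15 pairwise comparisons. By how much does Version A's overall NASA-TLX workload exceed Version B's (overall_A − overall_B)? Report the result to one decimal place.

7.1

Version A weighted sum = 2·47 + 3·85 + 3·41 + 1·55 + 4·10 + 2·18 = 94 + 255 + 123 + 55 + 40 + 36 = 603; overall_A = 603/15 = 40.2000.
Version B weighted sum = 2·25 + 3·84 + 3·21 + 1·32 + 4·22 + 2·6 = 50 + 252 + 63 + 32 + 88 + 12 = 497; overall_B = 497/15 = 33.1333.
Difference = 40.2000 − 33.1333 = 7.0667 ≈ 7.1.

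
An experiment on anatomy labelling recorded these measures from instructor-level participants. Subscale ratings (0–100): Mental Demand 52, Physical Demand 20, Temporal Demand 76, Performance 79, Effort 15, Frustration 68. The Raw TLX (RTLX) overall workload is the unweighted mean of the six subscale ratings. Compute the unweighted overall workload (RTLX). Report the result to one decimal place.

Sum of ratings = 52 + 20 + 76 + 79 + 15 + 68 = 310.
RTLX = 310 / 6 = 51.6667 ≈ 51.7.

51.7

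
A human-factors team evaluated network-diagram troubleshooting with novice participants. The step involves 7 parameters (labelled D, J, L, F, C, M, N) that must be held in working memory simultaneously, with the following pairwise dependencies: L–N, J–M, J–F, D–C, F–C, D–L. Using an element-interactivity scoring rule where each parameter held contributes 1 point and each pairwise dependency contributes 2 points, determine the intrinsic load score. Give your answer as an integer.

Count of parameters held simultaneously: 7.
Count of pairwise dependencies listed: 6.
Element contribution: 7 × 1 = 7.
Interaction contribution: 6 × 2 = 12.
Intrinsic load = 7 + 12 = 19.

19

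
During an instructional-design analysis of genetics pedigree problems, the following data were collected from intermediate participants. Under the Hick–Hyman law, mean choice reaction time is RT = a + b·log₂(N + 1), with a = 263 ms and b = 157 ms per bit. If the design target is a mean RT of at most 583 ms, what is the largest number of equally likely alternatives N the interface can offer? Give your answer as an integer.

3

Set 263 + 157·log₂(N + 1) ≤ 583.
log₂(N + 1) ≤ (583 − 263) / 157 = 2.0382.
N + 1 ≤ 2^2.0382 = 4.1073.
N ≤ 3.1073, so the largest integer N is 3.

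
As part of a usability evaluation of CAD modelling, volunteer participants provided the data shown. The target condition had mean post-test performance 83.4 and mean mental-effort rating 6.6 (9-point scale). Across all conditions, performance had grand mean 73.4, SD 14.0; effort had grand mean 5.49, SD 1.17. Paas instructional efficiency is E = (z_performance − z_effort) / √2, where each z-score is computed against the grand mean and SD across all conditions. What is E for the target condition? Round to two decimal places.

-0.17

z_performance = (83.4 − 73.4) / 14.0 = 10.0000 / 14.0 = 0.7143.
z_effort = (6.6 − 5.49) / 1.17 = 1.1100 / 1.17 = 0.9487.
z_P − z_E = 0.7143 − 0.9487 = -0.2344.
E = -0.2344 / √2 = -0.2344 / 1.41421 = -0.1657 ≈ -0.17.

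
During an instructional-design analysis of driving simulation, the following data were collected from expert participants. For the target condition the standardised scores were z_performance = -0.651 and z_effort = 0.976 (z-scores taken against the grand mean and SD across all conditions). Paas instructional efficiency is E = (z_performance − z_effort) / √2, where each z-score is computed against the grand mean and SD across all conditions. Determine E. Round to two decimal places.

-1.15

z_P − z_E = -0.651 − 0.976 = -1.6270.
E = -1.6270 / √2 = -1.6270 / 1.41421 = -1.1505 ≈ -1.15.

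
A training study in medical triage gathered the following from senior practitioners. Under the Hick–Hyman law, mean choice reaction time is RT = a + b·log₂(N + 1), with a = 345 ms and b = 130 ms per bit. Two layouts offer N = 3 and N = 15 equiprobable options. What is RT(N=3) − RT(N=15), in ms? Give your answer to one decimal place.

RT(3) = 345 + 130·log₂(4) = 345 + 130·2.0000 = 605.0000 ms.
RT(15) = 345 + 130·log₂(16) = 345 + 130·4.0000 = 865.0000 ms.
Difference = 605.0000 − 865.0000 = -260.0000 ≈ -260.0 ms.

-260.0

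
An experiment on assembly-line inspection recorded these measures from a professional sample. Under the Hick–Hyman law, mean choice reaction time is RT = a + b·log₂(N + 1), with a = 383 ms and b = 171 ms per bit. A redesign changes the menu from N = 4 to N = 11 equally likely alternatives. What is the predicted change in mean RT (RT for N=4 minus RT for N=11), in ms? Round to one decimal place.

-216.0

RT(4) = 383 + 171·log₂(5) = 383 + 171·2.3219 = 780.0449 ms.
RT(11) = 383 + 171·log₂(12) = 383 + 171·3.5850 = 996.0350 ms.
Difference = 780.0449 − 996.0350 = -215.9901 ≈ -216.0 ms.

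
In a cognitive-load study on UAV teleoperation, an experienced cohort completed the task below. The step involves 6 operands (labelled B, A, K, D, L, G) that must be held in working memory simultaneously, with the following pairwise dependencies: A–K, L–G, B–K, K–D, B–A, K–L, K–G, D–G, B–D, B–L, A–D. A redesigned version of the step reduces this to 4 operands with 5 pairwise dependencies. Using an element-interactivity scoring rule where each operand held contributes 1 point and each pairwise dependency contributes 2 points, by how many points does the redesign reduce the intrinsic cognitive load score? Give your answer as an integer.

14

Original: 6 × 1 + 11 × 2 = 6 + 22 = 28.
Redesigned: 4 × 1 + 5 × 2 = 4 + 10 = 14.
Reduction = 28 − 14 = 14.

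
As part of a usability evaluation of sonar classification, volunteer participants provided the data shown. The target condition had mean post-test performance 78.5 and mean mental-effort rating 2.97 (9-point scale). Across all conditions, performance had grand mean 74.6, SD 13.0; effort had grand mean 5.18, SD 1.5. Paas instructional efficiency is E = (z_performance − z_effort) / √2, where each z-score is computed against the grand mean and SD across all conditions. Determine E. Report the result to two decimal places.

1.25

z_performance = (78.5 − 74.6) / 13.0 = 3.9000 / 13.0 = 0.3000.
z_effort = (2.97 − 5.18) / 1.5 = -2.2100 / 1.5 = -1.4733.
z_P − z_E = 0.3000 − (-1.4733) = 1.7733.
E = 1.7733 / √2 = 1.7733 / 1.41421 = 1.2539 ≈ 1.25.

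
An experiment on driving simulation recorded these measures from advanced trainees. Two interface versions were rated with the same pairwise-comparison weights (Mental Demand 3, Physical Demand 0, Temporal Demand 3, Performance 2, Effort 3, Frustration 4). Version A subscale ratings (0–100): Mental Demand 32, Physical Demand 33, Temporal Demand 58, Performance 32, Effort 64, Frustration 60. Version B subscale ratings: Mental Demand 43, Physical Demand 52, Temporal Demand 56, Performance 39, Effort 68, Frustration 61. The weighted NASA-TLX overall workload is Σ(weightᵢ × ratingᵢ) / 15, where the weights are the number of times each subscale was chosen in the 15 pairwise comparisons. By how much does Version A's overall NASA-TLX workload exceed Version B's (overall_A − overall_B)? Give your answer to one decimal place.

-3.8

Version A weighted sum = 3·32 + 0·33 + 3·58 + 2·32 + 3·64 + 4·60 = 96 + 0 + 174 + 64 + 192 + 240 = 766; overall_A = 766/15 = 51.0667.
Version B weighted sum = 3·43 + 0·52 + 3·56 + 2·39 + 3·68 + 4·61 = 129 + 0 + 168 + 78 + 204 + 244 = 823; overall_B = 823/15 = 54.8667.
Difference = 51.0667 − 54.8667 = -3.8000 ≈ -3.8.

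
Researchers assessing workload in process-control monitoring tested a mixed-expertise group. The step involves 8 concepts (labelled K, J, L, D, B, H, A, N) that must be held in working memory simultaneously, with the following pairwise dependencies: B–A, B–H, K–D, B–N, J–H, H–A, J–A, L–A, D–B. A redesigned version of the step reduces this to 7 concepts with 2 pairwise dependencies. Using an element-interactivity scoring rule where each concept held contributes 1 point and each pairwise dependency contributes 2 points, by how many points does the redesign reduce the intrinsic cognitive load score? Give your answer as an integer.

Original: 8 × 1 + 9 × 2 = 8 + 18 = 26.
Redesigned: 7 × 1 + 2 × 2 = 7 + 4 = 11.
Reduction = 26 − 11 = 15.

15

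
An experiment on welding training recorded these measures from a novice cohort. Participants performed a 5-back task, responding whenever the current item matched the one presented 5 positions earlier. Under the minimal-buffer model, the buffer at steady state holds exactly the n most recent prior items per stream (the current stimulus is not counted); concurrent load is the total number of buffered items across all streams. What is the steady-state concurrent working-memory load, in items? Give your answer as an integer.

The buffer holds the 5 most recent prior items.
Steady-state concurrent load = 5 items.

5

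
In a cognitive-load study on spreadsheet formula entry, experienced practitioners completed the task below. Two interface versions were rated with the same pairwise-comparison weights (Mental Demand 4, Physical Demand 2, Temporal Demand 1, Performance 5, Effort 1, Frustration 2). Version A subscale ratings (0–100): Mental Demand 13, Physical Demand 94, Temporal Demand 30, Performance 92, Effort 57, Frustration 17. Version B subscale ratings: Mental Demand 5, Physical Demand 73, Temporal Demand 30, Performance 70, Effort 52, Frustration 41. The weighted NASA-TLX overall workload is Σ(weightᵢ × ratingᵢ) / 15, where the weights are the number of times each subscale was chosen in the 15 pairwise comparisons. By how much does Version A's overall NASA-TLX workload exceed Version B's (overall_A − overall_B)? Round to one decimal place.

9.4

Version A weighted sum = 4·13 + 2·94 + 1·30 + 5·92 + 1·57 + 2·17 = 52 + 188 + 30 + 460 + 57 + 34 = 821; overall_A = 821/15 = 54.7333.
Version B weighted sum = 4·5 + 2·73 + 1·30 + 5·70 + 1·52 + 2·41 = 20 + 146 + 30 + 350 + 52 + 82 = 680; overall_B = 680/15 = 45.3333.
Difference = 54.7333 − 45.3333 = 9.4000 ≈ 9.4.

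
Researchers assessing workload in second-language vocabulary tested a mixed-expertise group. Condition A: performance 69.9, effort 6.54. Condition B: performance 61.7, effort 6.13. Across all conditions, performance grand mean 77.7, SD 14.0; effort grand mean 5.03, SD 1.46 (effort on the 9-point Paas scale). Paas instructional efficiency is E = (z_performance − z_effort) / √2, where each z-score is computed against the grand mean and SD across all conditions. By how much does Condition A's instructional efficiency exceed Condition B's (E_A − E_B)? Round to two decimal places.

Condition A: z_P = (69.9 − 77.7)/14.0 = -0.5571; z_E = (6.54 − 5.03)/1.46 = 1.0342; E_A = (-0.5571 − 1.0342)/√2 = -1.1252.
Condition B: z_P = (61.7 − 77.7)/14.0 = -1.1429; z_E = (6.13 − 5.03)/1.46 = 0.7534; E_B = (-1.1429 − 0.7534)/√2 = -1.3409.
E_A − E_B = -1.1252 − (-1.3409) = 0.2157 ≈ 0.22.

0.22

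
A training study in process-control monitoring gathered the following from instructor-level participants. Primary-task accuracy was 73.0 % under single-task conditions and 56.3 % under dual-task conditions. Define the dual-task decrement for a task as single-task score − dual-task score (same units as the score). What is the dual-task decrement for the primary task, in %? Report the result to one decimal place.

Decrement = 73.0 − 56.3 = 16.7000 % ≈ 16.7 %.

16.7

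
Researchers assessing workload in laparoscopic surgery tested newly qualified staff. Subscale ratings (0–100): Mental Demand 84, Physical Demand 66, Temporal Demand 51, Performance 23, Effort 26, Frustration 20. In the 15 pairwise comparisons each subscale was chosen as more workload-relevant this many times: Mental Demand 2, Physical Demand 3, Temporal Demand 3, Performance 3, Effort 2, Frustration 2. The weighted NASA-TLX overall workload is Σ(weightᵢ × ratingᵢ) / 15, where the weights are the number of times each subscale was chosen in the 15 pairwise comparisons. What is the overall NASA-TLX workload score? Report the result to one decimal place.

The tallies are the weights (they sum to 15).
Weighted sum = 2·84 + 3·66 + 3·51 + 3·23 + 2·26 + 2·20
            = 168 + 198 + 153 + 69 + 52 + 40 = 680.
Overall workload = 680 / 15 = 45.3333 ≈ 45.3.

45.3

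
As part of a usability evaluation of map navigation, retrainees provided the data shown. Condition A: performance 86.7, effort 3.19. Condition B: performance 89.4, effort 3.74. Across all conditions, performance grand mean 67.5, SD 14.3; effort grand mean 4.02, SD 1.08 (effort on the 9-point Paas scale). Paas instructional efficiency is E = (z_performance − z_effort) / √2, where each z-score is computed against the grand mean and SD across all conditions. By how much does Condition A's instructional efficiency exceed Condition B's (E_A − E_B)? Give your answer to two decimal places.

Condition A: z_P = (86.7 − 67.5)/14.3 = 1.3427; z_E = (3.19 − 4.02)/1.08 = -0.7685; E_A = (1.3427 − (-0.7685))/√2 = 1.4928.
Condition B: z_P = (89.4 − 67.5)/14.3 = 1.5315; z_E = (3.74 − 4.02)/1.08 = -0.2593; E_B = (1.5315 − (-0.2593))/√2 = 1.2663.
E_A − E_B = 1.4928 − 1.2663 = 0.2265 ≈ 0.23.

0.23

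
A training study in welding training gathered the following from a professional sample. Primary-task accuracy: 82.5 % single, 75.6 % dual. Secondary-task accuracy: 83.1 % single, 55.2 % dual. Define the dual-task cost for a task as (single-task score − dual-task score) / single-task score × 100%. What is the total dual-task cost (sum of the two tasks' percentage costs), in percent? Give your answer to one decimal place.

Primary cost = (82.5 − 75.6) / 82.5 × 100% = 8.3636%.
Secondary cost = (83.1 − 55.2) / 83.1 × 100% = 33.5740%.
Total = 8.3636% + 33.5740% = 41.9376% ≈ 41.9%.

41.9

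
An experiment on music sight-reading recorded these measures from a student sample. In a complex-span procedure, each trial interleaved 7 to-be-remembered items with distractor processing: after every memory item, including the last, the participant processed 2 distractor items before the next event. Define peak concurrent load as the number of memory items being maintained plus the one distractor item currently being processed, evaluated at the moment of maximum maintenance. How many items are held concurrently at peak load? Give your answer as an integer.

8

Maintenance is greatest during the distractor(s) after memory item 7: all 7 memory items are being held.
One distractor item is concurrently being processed.
Peak concurrent load = 7 + 1 = 8 items.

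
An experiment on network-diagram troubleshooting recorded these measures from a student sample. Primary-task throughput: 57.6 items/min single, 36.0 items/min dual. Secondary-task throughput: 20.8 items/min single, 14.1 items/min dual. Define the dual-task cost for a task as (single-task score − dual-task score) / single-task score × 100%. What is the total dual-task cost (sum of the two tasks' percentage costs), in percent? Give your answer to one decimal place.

Primary cost = (57.6 − 36.0) / 57.6 × 100% = 37.5000%.
Secondary cost = (20.8 − 14.1) / 20.8 × 100% = 32.2115%.
Total = 37.5000% + 32.2115% = 69.7115% ≈ 69.7%.

69.7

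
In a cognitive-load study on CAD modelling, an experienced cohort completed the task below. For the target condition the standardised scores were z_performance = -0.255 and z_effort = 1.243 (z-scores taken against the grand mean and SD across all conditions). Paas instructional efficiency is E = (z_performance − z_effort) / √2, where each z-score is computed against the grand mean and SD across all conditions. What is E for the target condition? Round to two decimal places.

z_P − z_E = -0.255 − 1.243 = -1.4980.
E = -1.4980 / √2 = -1.4980 / 1.41421 = -1.0592 ≈ -1.06.

-1.06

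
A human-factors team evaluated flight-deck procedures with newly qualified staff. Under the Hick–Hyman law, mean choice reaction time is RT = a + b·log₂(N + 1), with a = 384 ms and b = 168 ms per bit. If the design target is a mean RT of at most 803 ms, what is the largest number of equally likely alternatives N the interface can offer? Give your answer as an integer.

4

Set 384 + 168·log₂(N + 1) ≤ 803.
log₂(N + 1) ≤ (803 − 384) / 168 = 2.4940.
N + 1 ≤ 2^2.4940 = 5.6334.
N ≤ 4.6334, so the largest integer N is 4.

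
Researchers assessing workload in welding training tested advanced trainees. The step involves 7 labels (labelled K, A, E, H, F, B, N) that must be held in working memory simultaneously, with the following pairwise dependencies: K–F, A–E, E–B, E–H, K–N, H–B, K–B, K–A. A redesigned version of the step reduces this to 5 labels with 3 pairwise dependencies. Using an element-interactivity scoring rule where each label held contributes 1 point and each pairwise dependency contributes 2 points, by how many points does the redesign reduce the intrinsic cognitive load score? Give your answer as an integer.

Original: 7 × 1 + 8 × 2 = 7 + 16 = 23.
Redesigned: 5 × 1 + 3 × 2 = 5 + 6 = 11.
Reduction = 23 − 11 = 12.

12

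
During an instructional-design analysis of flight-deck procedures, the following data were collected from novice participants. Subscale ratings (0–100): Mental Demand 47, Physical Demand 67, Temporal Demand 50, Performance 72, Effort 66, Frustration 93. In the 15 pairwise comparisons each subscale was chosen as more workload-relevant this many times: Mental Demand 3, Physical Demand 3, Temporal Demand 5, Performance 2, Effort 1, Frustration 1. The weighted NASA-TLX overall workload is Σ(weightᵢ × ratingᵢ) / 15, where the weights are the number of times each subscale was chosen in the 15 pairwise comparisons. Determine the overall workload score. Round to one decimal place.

59.7

The tallies are the weights (they sum to 15).
Weighted sum = 3·47 + 3·67 + 5·50 + 2·72 + 1·66 + 1·93
            = 141 + 201 + 250 + 144 + 66 + 93 = 895.
Overall workload = 895 / 15 = 59.6667 ≈ 59.7.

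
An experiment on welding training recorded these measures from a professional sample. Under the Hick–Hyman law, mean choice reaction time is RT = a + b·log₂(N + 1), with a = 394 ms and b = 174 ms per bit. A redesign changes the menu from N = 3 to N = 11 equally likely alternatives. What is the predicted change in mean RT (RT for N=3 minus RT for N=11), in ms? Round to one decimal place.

-275.8

RT(3) = 394 + 174·log₂(4) = 394 + 174·2.0000 = 742.0000 ms.
RT(11) = 394 + 174·log₂(12) = 394 + 174·3.5850 = 1017.7900 ms.
Difference = 742.0000 − 1017.7900 = -275.7900 ≈ -275.8 ms.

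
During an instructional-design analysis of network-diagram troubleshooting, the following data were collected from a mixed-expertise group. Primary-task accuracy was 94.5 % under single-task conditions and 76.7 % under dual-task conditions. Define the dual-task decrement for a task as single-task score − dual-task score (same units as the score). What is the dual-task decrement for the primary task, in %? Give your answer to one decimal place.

Decrement = 94.5 − 76.7 = 17.8000 % ≈ 17.8 %.

17.8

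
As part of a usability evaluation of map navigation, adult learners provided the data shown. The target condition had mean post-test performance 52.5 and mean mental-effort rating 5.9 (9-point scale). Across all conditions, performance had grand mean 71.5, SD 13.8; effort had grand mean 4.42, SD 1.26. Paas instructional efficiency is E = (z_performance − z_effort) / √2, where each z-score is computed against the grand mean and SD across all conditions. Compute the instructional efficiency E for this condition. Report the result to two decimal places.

z_performance = (52.5 − 71.5) / 13.8 = -19.0000 / 13.8 = -1.3768.
z_effort = (5.9 − 4.42) / 1.26 = 1.4800 / 1.26 = 1.1746.
z_P − z_E = -1.3768 − 1.1746 = -2.5514.
E = -2.5514 / √2 = -2.5514 / 1.41421 = -1.8041 ≈ -1.80.

-1.80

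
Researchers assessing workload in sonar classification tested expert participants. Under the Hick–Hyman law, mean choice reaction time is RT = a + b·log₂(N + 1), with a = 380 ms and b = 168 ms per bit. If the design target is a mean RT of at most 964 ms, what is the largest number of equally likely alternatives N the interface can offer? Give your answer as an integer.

10

Set 380 + 168·log₂(N + 1) ≤ 964.
log₂(N + 1) ≤ (964 − 380) / 168 = 3.4762.
N + 1 ≤ 2^3.4762 = 11.1286.
N ≤ 10.1286, so the largest integer N is 10.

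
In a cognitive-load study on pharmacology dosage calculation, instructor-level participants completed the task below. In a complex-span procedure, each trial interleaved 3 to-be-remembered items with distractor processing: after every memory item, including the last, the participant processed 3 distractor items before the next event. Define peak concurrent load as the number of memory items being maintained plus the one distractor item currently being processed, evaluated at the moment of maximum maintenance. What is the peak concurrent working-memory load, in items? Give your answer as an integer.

4

Maintenance is greatest during the distractor(s) after memory item 3: all 3 memory items are being held.
One distractor item is concurrently being processed.
Peak concurrent load = 3 + 1 = 4 items.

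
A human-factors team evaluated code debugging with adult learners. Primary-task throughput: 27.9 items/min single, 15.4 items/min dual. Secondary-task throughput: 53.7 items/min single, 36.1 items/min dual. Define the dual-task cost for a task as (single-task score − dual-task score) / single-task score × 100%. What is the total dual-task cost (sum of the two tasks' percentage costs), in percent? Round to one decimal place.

Primary cost = (27.9 − 15.4) / 27.9 × 100% = 44.8029%.
Secondary cost = (53.7 − 36.1) / 53.7 × 100% = 32.7747%.
Total = 44.8029% + 32.7747% = 77.5776% ≈ 77.6%.

77.6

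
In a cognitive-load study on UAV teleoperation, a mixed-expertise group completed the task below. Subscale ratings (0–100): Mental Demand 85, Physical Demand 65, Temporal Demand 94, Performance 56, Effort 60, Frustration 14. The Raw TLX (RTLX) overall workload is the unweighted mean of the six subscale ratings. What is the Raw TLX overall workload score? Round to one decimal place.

62.3

Sum of ratings = 85 + 65 + 94 + 56 + 60 + 14 = 374.
RTLX = 374 / 6 = 62.3333 ≈ 62.3.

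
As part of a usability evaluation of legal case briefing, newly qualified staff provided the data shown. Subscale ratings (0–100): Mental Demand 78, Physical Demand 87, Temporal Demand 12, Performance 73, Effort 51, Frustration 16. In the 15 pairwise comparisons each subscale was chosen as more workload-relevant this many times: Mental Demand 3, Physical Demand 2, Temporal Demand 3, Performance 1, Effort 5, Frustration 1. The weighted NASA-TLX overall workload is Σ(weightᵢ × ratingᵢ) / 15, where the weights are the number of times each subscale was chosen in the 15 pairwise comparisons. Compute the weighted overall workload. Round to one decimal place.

52.5

The tallies are the weights (they sum to 15).
Weighted sum = 3·78 + 2·87 + 3·12 + 1·73 + 5·51 + 1·16
            = 234 + 174 + 36 + 73 + 255 + 16 = 788.
Overall workload = 788 / 15 = 52.5333 ≈ 52.5.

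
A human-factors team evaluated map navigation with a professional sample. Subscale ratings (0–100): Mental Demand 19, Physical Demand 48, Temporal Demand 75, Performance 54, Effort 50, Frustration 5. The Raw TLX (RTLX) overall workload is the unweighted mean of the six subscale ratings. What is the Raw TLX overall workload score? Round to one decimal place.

41.8

Sum of ratings = 19 + 48 + 75 + 54 + 50 + 5 = 251.
RTLX = 251 / 6 = 41.8333 ≈ 41.8.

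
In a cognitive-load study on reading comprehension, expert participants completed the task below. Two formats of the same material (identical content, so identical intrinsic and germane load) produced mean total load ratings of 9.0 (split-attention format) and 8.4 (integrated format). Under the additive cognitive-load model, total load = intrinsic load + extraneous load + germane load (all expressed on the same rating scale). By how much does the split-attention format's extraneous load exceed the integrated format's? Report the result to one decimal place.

0.6

Intrinsic and germane load are equal across formats, so the difference in total load equals the difference in extraneous load.
Extraneous-load difference = 9.0 − 8.4 = 0.6.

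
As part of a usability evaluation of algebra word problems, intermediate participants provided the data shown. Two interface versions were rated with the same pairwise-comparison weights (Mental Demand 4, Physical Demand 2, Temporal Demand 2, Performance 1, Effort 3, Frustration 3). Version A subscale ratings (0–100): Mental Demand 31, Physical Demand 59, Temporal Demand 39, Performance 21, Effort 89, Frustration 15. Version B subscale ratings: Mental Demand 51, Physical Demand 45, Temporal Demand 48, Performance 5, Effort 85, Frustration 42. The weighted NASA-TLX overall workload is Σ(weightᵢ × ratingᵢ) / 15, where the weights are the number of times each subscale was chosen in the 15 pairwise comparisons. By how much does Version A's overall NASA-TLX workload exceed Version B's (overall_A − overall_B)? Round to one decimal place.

Version A weighted sum = 4·31 + 2·59 + 2·39 + 1·21 + 3·89 + 3·15 = 124 + 118 + 78 + 21 + 267 + 45 = 653; overall_A = 653/15 = 43.5333.
Version B weighted sum = 4·51 + 2·45 + 2·48 + 1·5 + 3·85 + 3·42 = 204 + 90 + 96 + 5 + 255 + 126 = 776; overall_B = 776/15 = 51.7333.
Difference = 43.5333 − 51.7333 = -8.2000 ≈ -8.2.

-8.2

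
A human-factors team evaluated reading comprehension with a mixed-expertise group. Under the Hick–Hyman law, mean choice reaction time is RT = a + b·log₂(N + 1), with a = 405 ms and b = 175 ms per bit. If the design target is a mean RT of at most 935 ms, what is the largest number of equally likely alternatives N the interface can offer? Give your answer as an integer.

Set 405 + 175·log₂(N + 1) ≤ 935.
log₂(N + 1) ≤ (935 − 405) / 175 = 3.0286.
N + 1 ≤ 2^3.0286 = 8.1602.
N ≤ 7.1602, so the largest integer N is 7.

7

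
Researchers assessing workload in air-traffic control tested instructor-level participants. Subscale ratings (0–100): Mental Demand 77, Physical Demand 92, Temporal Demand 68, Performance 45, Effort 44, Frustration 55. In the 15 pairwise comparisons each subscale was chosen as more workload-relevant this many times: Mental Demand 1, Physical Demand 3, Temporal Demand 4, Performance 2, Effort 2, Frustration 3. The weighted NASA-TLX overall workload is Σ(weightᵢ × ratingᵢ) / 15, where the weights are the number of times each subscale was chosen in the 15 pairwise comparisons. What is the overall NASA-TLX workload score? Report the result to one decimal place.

64.5

The tallies are the weights (they sum to 15).
Weighted sum = 1·77 + 3·92 + 4·68 + 2·45 + 2·44 + 3·55
            = 77 + 276 + 272 + 90 + 88 + 165 = 968.
Overall workload = 968 / 15 = 64.5333 ≈ 64.5.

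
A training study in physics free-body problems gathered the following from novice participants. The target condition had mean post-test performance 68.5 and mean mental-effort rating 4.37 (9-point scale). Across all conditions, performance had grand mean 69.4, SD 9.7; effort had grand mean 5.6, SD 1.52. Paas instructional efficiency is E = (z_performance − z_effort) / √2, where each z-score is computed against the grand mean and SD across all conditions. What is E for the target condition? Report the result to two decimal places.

z_performance = (68.5 − 69.4) / 9.7 = -0.9000 / 9.7 = -0.0928.
z_effort = (4.37 − 5.6) / 1.52 = -1.2300 / 1.52 = -0.8092.
z_P − z_E = -0.0928 − (-0.8092) = 0.7164.
E = 0.7164 / √2 = 0.7164 / 1.41421 = 0.5066 ≈ 0.51.

0.51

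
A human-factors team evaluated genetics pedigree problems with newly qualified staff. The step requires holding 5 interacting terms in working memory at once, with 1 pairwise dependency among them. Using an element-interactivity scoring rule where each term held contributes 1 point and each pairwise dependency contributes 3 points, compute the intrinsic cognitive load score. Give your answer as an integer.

8

Element contribution: 5 × 1 = 5.
Interaction contribution: 1 × 3 = 3.
Intrinsic load = 5 + 3 = 8.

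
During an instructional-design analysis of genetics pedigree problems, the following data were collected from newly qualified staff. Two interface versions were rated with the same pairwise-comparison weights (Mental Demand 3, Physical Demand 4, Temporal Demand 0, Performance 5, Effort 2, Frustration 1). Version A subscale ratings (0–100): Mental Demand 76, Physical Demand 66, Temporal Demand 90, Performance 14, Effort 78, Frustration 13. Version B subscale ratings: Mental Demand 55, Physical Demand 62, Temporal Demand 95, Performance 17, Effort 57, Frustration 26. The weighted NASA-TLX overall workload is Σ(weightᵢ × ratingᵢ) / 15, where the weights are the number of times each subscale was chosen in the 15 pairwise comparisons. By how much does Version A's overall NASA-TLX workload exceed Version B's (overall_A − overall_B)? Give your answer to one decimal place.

6.2

Version A weighted sum = 3·76 + 4·66 + 0·90 + 5·14 + 2·78 + 1·13 = 228 + 264 + 0 + 70 + 156 + 13 = 731; overall_A = 731/15 = 48.7333.
Version B weighted sum = 3·55 + 4·62 + 0·95 + 5·17 + 2·57 + 1·26 = 165 + 248 + 0 + 85 + 114 + 26 = 638; overall_B = 638/15 = 42.5333.
Difference = 48.7333 − 42.5333 = 6.2000 ≈ 6.2.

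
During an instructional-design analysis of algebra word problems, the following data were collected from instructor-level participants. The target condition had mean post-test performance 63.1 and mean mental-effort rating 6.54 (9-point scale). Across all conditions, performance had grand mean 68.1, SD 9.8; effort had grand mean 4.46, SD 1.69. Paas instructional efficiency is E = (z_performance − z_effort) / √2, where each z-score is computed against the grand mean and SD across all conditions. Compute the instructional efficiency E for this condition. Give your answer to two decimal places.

-1.23

z_performance = (63.1 − 68.1) / 9.8 = -5.0000 / 9.8 = -0.5102.
z_effort = (6.54 − 4.46) / 1.69 = 2.0800 / 1.69 = 1.2308.
z_P − z_E = -0.5102 − 1.2308 = -1.7410.
E = -1.7410 / √2 = -1.7410 / 1.41421 = -1.2311 ≈ -1.23.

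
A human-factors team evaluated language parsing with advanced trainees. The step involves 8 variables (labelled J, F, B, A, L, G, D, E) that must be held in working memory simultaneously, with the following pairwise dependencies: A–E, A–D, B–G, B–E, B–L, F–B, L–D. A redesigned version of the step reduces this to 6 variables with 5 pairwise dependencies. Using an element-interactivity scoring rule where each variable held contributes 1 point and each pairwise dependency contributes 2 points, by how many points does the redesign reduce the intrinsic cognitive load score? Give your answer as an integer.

Original: 8 × 1 + 7 × 2 = 8 + 14 = 22.
Redesigned: 6 × 1 + 5 × 2 = 6 + 10 = 16.
Reduction = 22 − 16 = 6.

6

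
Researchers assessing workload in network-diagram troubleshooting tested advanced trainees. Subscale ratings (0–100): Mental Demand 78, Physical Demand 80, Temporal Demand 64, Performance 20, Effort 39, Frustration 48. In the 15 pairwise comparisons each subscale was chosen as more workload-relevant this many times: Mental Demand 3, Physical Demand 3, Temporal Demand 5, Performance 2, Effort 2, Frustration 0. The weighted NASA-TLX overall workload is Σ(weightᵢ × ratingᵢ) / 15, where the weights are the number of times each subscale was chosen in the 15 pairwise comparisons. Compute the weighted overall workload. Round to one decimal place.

60.8

The tallies are the weights (they sum to 15).
Weighted sum = 3·78 + 3·80 + 5·64 + 2·20 + 2·39 + 0·48
            = 234 + 240 + 320 + 40 + 78 + 0 = 912.
Overall workload = 912 / 15 = 60.8000 ≈ 60.8.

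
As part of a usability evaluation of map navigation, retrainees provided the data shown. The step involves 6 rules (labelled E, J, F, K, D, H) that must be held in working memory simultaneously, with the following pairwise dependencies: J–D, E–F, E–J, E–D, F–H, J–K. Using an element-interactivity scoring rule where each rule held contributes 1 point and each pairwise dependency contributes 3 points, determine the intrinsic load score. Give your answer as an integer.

Count of rules held simultaneously: 6.
Count of pairwise dependencies listed: 6.
Element contribution: 6 × 1 = 6.
Interaction contribution: 6 × 3 = 18.
Intrinsic load = 6 + 18 = 24.

24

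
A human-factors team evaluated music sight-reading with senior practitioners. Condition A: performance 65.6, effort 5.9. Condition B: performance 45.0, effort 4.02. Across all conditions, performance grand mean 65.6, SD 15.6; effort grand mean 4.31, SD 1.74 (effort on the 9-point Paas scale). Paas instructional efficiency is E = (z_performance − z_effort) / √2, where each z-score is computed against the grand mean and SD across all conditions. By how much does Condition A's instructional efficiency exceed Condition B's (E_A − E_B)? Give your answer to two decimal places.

0.17

Condition A: z_P = (65.6 − 65.6)/15.6 = 0.0000; z_E = (5.9 − 4.31)/1.74 = 0.9138; E_A = (0.0000 − 0.9138)/√2 = -0.6462.
Condition B: z_P = (45.0 − 65.6)/15.6 = -1.3205; z_E = (4.02 − 4.31)/1.74 = -0.1667; E_B = (-1.3205 − (-0.1667))/√2 = -0.8159.
E_A − E_B = -0.6462 − (-0.8159) = 0.1697 ≈ 0.17.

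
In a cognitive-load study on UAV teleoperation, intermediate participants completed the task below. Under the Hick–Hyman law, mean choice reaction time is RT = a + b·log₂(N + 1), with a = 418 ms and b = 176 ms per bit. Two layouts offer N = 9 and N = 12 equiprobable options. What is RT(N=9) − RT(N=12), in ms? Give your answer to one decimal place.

-66.6

RT(9) = 418 + 176·log₂(10) = 418 + 176·3.3219 = 1002.6544 ms.
RT(12) = 418 + 176·log₂(13) = 418 + 176·3.7004 = 1069.2704 ms.
Difference = 1002.6544 − 1069.2704 = -66.6160 ≈ -66.6 ms.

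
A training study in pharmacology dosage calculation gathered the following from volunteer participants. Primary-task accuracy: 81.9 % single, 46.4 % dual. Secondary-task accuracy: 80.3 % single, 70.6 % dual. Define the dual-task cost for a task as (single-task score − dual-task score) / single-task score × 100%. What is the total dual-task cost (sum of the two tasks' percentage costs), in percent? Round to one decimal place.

55.4

Primary cost = (81.9 − 46.4) / 81.9 × 100% = 43.3455%.
Secondary cost = (80.3 − 70.6) / 80.3 × 100% = 12.0797%.
Total = 43.3455% + 12.0797% = 55.4252% ≈ 55.4%.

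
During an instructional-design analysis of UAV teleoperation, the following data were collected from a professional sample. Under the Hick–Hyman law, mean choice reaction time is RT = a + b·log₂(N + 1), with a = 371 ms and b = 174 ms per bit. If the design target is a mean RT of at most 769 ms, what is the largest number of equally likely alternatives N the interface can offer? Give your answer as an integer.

Set 371 + 174·log₂(N + 1) ≤ 769.
log₂(N + 1) ≤ (769 − 371) / 174 = 2.2874.
N + 1 ≤ 2^2.2874 = 4.8818.
N ≤ 3.8818, so the largest integer N is 3.

3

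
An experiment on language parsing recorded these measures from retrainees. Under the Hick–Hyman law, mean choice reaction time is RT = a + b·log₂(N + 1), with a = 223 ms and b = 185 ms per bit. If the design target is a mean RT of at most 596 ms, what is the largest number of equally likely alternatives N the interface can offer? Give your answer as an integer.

Set 223 + 185·log₂(N + 1) ≤ 596.
log₂(N + 1) ≤ (596 − 223) / 185 = 2.0162.
N + 1 ≤ 2^2.0162 = 4.0452.
N ≤ 3.0452, so the largest integer N is 3.

3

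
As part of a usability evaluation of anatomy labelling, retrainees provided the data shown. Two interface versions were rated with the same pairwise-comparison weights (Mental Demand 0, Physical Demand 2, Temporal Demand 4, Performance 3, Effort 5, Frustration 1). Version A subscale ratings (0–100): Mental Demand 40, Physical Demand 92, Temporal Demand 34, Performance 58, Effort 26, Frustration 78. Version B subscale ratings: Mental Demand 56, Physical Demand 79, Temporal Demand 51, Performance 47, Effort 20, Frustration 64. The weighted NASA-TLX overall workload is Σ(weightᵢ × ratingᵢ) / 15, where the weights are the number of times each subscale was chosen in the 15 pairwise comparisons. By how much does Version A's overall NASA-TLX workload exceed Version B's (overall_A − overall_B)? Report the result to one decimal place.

2.3

Version A weighted sum = 0·40 + 2·92 + 4·34 + 3·58 + 5·26 + 1·78 = 0 + 184 + 136 + 174 + 130 + 78 = 702; overall_A = 702/15 = 46.8000.
Version B weighted sum = 0·56 + 2·79 + 4·51 + 3·47 + 5·20 + 1·64 = 0 + 158 + 204 + 141 + 100 + 64 = 667; overall_B = 667/15 = 44.4667.
Difference = 46.8000 − 44.4667 = 2.3333 ≈ 2.3.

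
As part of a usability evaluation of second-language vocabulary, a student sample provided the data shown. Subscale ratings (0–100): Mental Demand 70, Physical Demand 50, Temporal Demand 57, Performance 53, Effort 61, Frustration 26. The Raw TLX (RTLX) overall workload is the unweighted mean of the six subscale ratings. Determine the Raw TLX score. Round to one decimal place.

52.8

Sum of ratings = 70 + 50 + 57 + 53 + 61 + 26 = 317.
RTLX = 317 / 6 = 52.8333 ≈ 52.8.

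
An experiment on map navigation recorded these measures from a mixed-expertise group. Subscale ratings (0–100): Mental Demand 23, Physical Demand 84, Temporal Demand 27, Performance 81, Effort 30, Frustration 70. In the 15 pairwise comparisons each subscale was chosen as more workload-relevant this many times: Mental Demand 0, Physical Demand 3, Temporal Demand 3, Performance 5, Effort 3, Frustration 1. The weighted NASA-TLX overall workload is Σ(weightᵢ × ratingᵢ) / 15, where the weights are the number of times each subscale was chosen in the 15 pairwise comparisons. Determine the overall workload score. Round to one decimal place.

The tallies are the weights (they sum to 15).
Weighted sum = 0·23 + 3·84 + 3·27 + 5·81 + 3·30 + 1·70
            = 0 + 252 + 81 + 405 + 90 + 70 = 898.
Overall workload = 898 / 15 = 59.8667 ≈ 59.9.

59.9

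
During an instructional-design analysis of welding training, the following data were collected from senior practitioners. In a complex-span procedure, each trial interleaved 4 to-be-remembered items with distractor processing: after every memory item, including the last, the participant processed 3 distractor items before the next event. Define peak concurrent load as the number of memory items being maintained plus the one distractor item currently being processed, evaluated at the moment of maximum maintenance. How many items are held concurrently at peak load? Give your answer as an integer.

5

Maintenance is greatest during the distractor(s) after memory item 4: all 4 memory items are being held.
One distractor item is concurrently being processed.
Peak concurrent load = 4 + 1 = 5 items.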